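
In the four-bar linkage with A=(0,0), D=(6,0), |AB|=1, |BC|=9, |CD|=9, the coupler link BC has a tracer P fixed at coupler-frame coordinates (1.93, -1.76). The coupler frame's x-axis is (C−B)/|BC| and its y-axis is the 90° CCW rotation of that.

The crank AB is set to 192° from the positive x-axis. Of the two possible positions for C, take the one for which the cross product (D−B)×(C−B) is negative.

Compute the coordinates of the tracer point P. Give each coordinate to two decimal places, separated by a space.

A=(0,0), D=(6.00,0)
B = A + 1.00·(cos192°, sin192°) = (-0.9781, -0.2079)
|BD| = 6.9812
circle(B,9.00) ∩ circle(D,9.00): a=3.4906, h=8.2955
  candidates: C₊=(2.2639,8.1879) cross=57.913; C₋=(2.7580,-8.3958) cross=-57.913
  mode - wants cross < 0 → take C=(2.7580,-8.3958) (cross=-57.913)
ex = (C−B)/|BC| = (0.4151,-0.9098); ey = (0.9098,0.4151)
P = B + 1.93·ex + -1.76·ey = (-1.7781,-2.6944)

-1.78 -2.69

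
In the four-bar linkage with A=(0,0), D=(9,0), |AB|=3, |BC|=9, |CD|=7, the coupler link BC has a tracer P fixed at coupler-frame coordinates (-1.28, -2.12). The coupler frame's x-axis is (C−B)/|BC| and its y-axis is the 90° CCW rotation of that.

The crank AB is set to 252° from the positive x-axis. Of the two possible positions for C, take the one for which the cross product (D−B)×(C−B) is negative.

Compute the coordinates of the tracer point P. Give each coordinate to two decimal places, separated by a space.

A=(0,0), D=(9.00,0)
B = A + 3.00·(cos252°, sin252°) = (-0.9271, -2.8532)
|BD| = 10.3289
circle(B,9.00) ∩ circle(D,7.00): a=6.7135, h=5.9941
  candidates: C₊=(3.8695,4.7621) cross=61.912; C₋=(7.1810,-6.7595) cross=-61.912
  mode - wants cross < 0 → take C=(7.1810,-6.7595) (cross=-61.912)
ex = (C−B)/|BC| = (0.9009,-0.4340); ey = (0.4340,0.9009)
P = B + -1.28·ex + -2.12·ey = (-3.0004,-4.2075)

-3.00 -4.21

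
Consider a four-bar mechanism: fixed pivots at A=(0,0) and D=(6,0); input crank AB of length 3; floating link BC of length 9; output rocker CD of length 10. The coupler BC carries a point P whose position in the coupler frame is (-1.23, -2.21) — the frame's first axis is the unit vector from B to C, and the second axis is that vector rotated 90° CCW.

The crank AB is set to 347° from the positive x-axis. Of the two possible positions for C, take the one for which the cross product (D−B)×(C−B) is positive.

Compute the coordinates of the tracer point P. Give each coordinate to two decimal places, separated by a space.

A=(0,0), D=(6.00,0)
B = A + 3.00·(cos347°, sin347°) = (2.9231, -0.6749)
|BD| = 3.1500
circle(B,9.00) ∩ circle(D,10.00): a=-1.4408, h=8.8839
  candidates: C₊=(-0.3875,7.6941) cross=27.985; C₋=(3.4190,-9.6612) cross=-27.985
  mode + wants cross > 0 → take C=(-0.3875,7.6941) (cross=27.985)
ex = (C−B)/|BC| = (-0.3678,0.9299); ey = (-0.9299,-0.3678)
P = B + -1.23·ex + -2.21·ey = (5.4306,-1.0057)

5.43 -1.01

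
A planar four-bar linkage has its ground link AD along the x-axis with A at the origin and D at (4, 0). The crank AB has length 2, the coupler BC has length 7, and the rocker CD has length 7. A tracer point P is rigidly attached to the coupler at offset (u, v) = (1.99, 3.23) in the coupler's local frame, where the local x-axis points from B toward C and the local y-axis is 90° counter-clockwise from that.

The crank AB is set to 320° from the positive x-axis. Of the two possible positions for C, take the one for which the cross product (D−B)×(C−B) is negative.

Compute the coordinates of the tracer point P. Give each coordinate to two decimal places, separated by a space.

A=(0,0), D=(4.00,0)
B = A + 2.00·(cos320°, sin320°) = (1.5321, -1.2856)
|BD| = 2.7827
circle(B,7.00) ∩ circle(D,7.00): a=1.3913, h=6.8603
  candidates: C₊=(-0.4034,5.4415) cross=19.090; C₋=(5.9355,-6.7271) cross=-19.090
  mode - wants cross < 0 → take C=(5.9355,-6.7271) (cross=-19.090)
ex = (C−B)/|BC| = (0.6291,-0.7774); ey = (0.7774,0.6291)
P = B + 1.99·ex + 3.23·ey = (5.2948,-0.8007)

5.29 -0.80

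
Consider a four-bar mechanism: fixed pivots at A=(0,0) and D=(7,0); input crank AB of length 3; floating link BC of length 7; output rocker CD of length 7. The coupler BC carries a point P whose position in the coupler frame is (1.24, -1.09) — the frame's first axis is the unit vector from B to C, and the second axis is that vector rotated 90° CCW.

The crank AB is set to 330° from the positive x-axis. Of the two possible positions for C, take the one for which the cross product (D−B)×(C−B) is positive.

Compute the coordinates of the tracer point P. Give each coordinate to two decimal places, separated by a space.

A=(0,0), D=(7.00,0)
B = A + 3.00·(cos330°, sin330°) = (2.5981, -1.5000)
|BD| = 4.6505
circle(B,7.00) ∩ circle(D,7.00): a=2.3252, h=6.6025
  candidates: C₊=(2.6694,5.4996) cross=30.705; C₋=(6.9287,-6.9996) cross=-30.705
  mode + wants cross > 0 → take C=(2.6694,5.4996) (cross=30.705)
ex = (C−B)/|BC| = (0.0102,0.9999); ey = (-0.9999,0.0102)
P = B + 1.24·ex + -1.09·ey = (3.7007,-0.2712)

3.70 -0.27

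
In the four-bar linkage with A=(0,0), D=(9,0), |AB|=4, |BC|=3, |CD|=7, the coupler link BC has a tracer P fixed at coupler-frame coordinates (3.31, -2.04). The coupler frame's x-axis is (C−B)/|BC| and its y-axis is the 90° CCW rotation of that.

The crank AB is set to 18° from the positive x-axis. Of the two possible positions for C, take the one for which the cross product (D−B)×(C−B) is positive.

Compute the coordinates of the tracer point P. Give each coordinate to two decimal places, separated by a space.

5.39 4.79

A=(0,0), D=(9.00,0)
B = A + 4.00·(cos18°, sin18°) = (3.8042, 1.2361)
|BD| = 5.3408
circle(B,3.00) ∩ circle(D,7.00): a=-1.0744, h=2.8010
  candidates: C₊=(3.4073,4.2097) cross=14.960; C₋=(2.1107,-1.2402) cross=-14.960
  mode + wants cross > 0 → take C=(3.4073,4.2097) (cross=14.960)
ex = (C−B)/|BC| = (-0.1323,0.9912); ey = (-0.9912,-0.1323)
P = B + 3.31·ex + -2.04·ey = (5.3883,4.7869)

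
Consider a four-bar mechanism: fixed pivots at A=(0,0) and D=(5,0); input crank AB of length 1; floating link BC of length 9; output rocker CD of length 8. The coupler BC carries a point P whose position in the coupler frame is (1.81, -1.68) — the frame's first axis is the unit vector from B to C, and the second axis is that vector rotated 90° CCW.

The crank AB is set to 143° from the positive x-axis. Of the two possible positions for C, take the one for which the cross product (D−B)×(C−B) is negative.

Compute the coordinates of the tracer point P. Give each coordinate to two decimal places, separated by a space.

A=(0,0), D=(5.00,0)
B = A + 1.00·(cos143°, sin143°) = (-0.7986, 0.6018)
|BD| = 5.8298
circle(B,9.00) ∩ circle(D,8.00): a=4.3729, h=7.8662
  candidates: C₊=(4.3630,7.9746) cross=45.858; C₋=(2.7389,-7.6738) cross=-45.858
  mode - wants cross < 0 → take C=(2.7389,-7.6738) (cross=-45.858)
ex = (C−B)/|BC| = (0.3931,-0.9195); ey = (0.9195,0.3931)
P = B + 1.81·ex + -1.68·ey = (-1.6320,-1.7228)

-1.63 -1.72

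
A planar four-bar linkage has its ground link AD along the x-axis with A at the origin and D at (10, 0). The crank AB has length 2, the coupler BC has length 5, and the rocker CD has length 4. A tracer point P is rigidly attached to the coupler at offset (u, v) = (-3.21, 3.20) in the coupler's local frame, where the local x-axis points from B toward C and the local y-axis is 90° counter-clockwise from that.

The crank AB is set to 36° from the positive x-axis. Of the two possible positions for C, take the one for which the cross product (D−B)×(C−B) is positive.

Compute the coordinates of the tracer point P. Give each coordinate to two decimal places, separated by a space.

-2.09 3.79

A=(0,0), D=(10.00,0)
B = A + 2.00·(cos36°, sin36°) = (1.6180, 1.1756)
|BD| = 8.4640
circle(B,5.00) ∩ circle(D,4.00): a=4.7637, h=1.5190
  candidates: C₊=(6.5465,2.0183) cross=12.857; C₋=(6.1245,-0.9904) cross=-12.857
  mode + wants cross > 0 → take C=(6.5465,2.0183) (cross=12.857)
ex = (C−B)/|BC| = (0.9857,0.1685); ey = (-0.1685,0.9857)
P = B + -3.21·ex + 3.20·ey = (-2.0854,3.7888)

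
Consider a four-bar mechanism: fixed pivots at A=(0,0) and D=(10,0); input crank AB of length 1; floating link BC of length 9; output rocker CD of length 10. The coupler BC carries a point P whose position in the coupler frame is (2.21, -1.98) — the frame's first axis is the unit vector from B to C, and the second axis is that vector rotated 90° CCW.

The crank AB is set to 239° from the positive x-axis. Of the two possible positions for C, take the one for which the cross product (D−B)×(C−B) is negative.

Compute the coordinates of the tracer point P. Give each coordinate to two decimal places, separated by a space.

-0.93 -3.79

A=(0,0), D=(10.00,0)
B = A + 1.00·(cos239°, sin239°) = (-0.5150, -0.8572)
|BD| = 10.5499
circle(B,9.00) ∩ circle(D,10.00): a=4.3745, h=7.8654
  candidates: C₊=(3.2059,7.3376) cross=82.979; C₋=(4.4840,-8.3411) cross=-82.979
  mode - wants cross < 0 → take C=(4.4840,-8.3411) (cross=-82.979)
ex = (C−B)/|BC| = (0.5555,-0.8315); ey = (0.8315,0.5555)
P = B + 2.21·ex + -1.98·ey = (-0.9340,-3.7947)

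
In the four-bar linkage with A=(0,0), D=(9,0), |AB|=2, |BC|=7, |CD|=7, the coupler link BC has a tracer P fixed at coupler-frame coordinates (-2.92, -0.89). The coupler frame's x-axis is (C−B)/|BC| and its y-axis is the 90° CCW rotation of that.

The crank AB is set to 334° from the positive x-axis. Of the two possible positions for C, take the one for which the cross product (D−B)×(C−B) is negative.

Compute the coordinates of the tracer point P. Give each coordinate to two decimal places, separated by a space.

-0.71 0.87

A=(0,0), D=(9.00,0)
B = A + 2.00·(cos334°, sin334°) = (1.7976, -0.8767)
|BD| = 7.2556
circle(B,7.00) ∩ circle(D,7.00): a=3.6278, h=5.9866
  candidates: C₊=(4.6754,5.5043) cross=43.436; C₋=(6.1222,-6.3811) cross=-43.436
  mode - wants cross < 0 → take C=(6.1222,-6.3811) (cross=-43.436)
ex = (C−B)/|BC| = (0.6178,-0.7863); ey = (0.7863,0.6178)
P = B + -2.92·ex + -0.89·ey = (-0.7062,0.8695)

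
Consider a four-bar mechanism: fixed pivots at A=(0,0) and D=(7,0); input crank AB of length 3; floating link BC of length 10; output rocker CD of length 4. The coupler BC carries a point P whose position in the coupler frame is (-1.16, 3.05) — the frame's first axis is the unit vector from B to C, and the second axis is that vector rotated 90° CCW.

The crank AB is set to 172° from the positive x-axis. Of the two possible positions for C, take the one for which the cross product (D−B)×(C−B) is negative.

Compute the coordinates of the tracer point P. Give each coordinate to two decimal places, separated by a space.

-2.71 3.67

A=(0,0), D=(7.00,0)
B = A + 3.00·(cos172°, sin172°) = (-2.9708, 0.4175)
|BD| = 9.9795
circle(B,10.00) ∩ circle(D,4.00): a=9.1984, h=3.9230
  candidates: C₊=(6.3837,3.9522) cross=39.150; C₋=(6.0554,-3.8869) cross=-39.150
  mode - wants cross < 0 → take C=(6.0554,-3.8869) (cross=-39.150)
ex = (C−B)/|BC| = (0.9026,-0.4304); ey = (0.4304,0.9026)
P = B + -1.16·ex + 3.05·ey = (-2.7050,3.6698)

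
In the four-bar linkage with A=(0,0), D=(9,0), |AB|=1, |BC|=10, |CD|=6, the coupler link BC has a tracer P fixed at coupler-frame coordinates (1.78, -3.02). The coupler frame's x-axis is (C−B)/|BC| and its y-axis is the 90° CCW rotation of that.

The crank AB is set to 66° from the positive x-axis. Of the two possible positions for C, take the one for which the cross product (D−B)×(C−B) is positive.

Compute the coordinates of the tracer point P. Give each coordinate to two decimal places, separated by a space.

A=(0,0), D=(9.00,0)
B = A + 1.00·(cos66°, sin66°) = (0.4067, 0.9135)
|BD| = 8.6417
circle(B,10.00) ∩ circle(D,6.00): a=8.0238, h=5.9681
  candidates: C₊=(9.0165,6.0000) cross=51.574; C₋=(7.7547,-5.8693) cross=-51.574
  mode + wants cross > 0 → take C=(9.0165,6.0000) (cross=51.574)
ex = (C−B)/|BC| = (0.8610,0.5086); ey = (-0.5086,0.8610)
P = B + 1.78·ex + -3.02·ey = (3.4754,-0.7812)

3.48 -0.78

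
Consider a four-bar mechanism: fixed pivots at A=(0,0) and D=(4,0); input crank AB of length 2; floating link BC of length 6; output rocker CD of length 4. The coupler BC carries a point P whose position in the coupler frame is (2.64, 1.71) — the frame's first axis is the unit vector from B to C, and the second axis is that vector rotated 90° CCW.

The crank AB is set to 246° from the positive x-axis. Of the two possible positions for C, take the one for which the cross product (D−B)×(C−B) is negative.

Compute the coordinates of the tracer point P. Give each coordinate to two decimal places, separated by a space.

2.26 -1.14

A=(0,0), D=(4.00,0)
B = A + 2.00·(cos246°, sin246°) = (-0.8135, -1.8271)
|BD| = 5.1486
circle(B,6.00) ∩ circle(D,4.00): a=4.5166, h=3.9498
  candidates: C₊=(2.0075,3.4684) cross=20.336; C₋=(4.8108,-3.9170) cross=-20.336
  mode - wants cross < 0 → take C=(4.8108,-3.9170) (cross=-20.336)
ex = (C−B)/|BC| = (0.9374,-0.3483); ey = (0.3483,0.9374)
P = B + 2.64·ex + 1.71·ey = (2.2568,-1.1437)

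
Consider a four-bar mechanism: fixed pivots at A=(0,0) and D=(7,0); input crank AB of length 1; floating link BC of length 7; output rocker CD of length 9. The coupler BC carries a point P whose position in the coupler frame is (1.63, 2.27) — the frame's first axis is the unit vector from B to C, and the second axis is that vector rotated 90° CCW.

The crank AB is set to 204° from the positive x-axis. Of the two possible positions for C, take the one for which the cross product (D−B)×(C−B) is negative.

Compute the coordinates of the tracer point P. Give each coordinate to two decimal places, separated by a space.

A=(0,0), D=(7.00,0)
B = A + 1.00·(cos204°, sin204°) = (-0.9135, -0.4067)
|BD| = 7.9240
circle(B,7.00) ∩ circle(D,9.00): a=1.9428, h=6.7250
  candidates: C₊=(0.6815,6.4091) cross=53.289; C₋=(1.3719,-7.0231) cross=-53.289
  mode - wants cross < 0 → take C=(1.3719,-7.0231) (cross=-53.289)
ex = (C−B)/|BC| = (0.3265,-0.9452); ey = (0.9452,0.3265)
P = B + 1.63·ex + 2.27·ey = (1.7642,-1.2063)

1.76 -1.21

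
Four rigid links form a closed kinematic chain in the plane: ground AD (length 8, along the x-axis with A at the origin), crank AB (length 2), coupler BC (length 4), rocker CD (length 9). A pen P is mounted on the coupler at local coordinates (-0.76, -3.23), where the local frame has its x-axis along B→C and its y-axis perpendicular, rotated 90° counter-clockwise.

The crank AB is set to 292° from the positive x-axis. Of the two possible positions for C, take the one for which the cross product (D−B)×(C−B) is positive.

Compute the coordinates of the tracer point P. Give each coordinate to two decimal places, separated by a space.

A=(0,0), D=(8.00,0)
B = A + 2.00·(cos292°, sin292°) = (0.7492, -1.8544)
|BD| = 7.4842
circle(B,4.00) ∩ circle(D,9.00): a=-0.6004, h=3.9547
  candidates: C₊=(-0.8124,1.8282) cross=29.597; C₋=(1.1474,-5.8345) cross=-29.597
  mode + wants cross > 0 → take C=(-0.8124,1.8282) (cross=29.597)
ex = (C−B)/|BC| = (-0.3904,0.9206); ey = (-0.9206,-0.3904)
P = B + -0.76·ex + -3.23·ey = (4.0196,-1.2931)

4.02 -1.29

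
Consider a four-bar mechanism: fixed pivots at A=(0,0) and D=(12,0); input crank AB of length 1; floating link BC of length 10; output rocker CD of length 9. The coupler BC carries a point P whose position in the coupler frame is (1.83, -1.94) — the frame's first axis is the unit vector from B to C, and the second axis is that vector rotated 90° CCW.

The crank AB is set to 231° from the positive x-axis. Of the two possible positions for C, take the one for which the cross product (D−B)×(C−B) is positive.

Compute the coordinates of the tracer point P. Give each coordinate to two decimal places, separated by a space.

2.04 -0.69

A=(0,0), D=(12.00,0)
B = A + 1.00·(cos231°, sin231°) = (-0.6293, -0.7771)
|BD| = 12.6532
circle(B,10.00) ∩ circle(D,9.00): a=7.0774, h=7.0647
  candidates: C₊=(6.0008,6.7089) cross=89.391; C₋=(6.8686,-7.3939) cross=-89.391
  mode + wants cross > 0 → take C=(6.0008,6.7089) (cross=89.391)
ex = (C−B)/|BC| = (0.6630,0.7486); ey = (-0.7486,0.6630)
P = B + 1.83·ex + -1.94·ey = (2.0363,-0.6934)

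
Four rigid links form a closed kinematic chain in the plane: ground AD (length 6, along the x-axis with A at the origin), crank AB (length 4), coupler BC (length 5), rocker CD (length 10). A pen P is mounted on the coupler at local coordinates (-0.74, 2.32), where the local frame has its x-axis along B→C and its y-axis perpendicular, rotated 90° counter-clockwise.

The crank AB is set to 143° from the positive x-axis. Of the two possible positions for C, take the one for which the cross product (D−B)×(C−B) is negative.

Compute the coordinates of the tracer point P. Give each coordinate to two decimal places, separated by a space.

A=(0,0), D=(6.00,0)
B = A + 4.00·(cos143°, sin143°) = (-3.1945, 2.4073)
|BD| = 9.5044
circle(B,5.00) ∩ circle(D,10.00): a=0.8067, h=4.9345
  candidates: C₊=(-1.1643,6.9765) cross=46.900; C₋=(-3.6639,-2.5707) cross=-46.900
  mode - wants cross < 0 → take C=(-3.6639,-2.5707) (cross=-46.900)
ex = (C−B)/|BC| = (-0.0939,-0.9956); ey = (0.9956,-0.0939)
P = B + -0.74·ex + 2.32·ey = (-0.8153,2.9262)

-0.82 2.93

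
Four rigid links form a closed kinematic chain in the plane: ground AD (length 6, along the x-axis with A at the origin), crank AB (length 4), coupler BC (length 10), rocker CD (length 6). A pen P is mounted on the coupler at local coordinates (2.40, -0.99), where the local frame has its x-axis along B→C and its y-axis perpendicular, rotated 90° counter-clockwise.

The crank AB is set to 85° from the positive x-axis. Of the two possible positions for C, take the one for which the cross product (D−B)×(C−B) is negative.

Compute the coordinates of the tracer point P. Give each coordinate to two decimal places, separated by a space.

0.18 1.39

A=(0,0), D=(6.00,0)
B = A + 4.00·(cos85°, sin85°) = (0.3486, 3.9848)
|BD| = 6.9149
circle(B,10.00) ∩ circle(D,6.00): a=8.0851, h=5.8848
  candidates: C₊=(10.3475,4.1351) cross=40.693; C₋=(3.5652,-5.4838) cross=-40.693
  mode - wants cross < 0 → take C=(3.5652,-5.4838) (cross=-40.693)
ex = (C−B)/|BC| = (0.3217,-0.9469); ey = (0.9469,0.3217)
P = B + 2.40·ex + -0.99·ey = (0.1832,1.3939)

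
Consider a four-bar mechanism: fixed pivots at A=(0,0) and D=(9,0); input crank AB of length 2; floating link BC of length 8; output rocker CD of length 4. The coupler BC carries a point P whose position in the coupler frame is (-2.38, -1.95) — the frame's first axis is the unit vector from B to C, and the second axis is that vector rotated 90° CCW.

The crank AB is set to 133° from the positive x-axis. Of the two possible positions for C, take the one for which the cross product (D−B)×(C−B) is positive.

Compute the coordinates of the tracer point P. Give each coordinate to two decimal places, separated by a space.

A=(0,0), D=(9.00,0)
B = A + 2.00·(cos133°, sin133°) = (-1.3640, 1.4627)
|BD| = 10.4667
circle(B,8.00) ∩ circle(D,4.00): a=7.5263, h=2.7119
  candidates: C₊=(6.4675,3.0962) cross=28.384; C₋=(5.7095,-2.2743) cross=-28.384
  mode + wants cross > 0 → take C=(6.4675,3.0962) (cross=28.384)
ex = (C−B)/|BC| = (0.9789,0.2042); ey = (-0.2042,0.9789)
P = B + -2.38·ex + -1.95·ey = (-3.2957,-0.9322)

-3.30 -0.93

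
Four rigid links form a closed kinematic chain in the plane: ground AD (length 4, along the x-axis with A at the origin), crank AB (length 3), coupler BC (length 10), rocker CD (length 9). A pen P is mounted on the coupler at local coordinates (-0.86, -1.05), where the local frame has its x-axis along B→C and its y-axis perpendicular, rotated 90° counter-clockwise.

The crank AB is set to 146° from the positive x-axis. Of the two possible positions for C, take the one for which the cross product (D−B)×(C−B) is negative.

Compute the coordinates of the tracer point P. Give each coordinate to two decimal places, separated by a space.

A=(0,0), D=(4.00,0)
B = A + 3.00·(cos146°, sin146°) = (-2.4871, 1.6776)
|BD| = 6.7005
circle(B,10.00) ∩ circle(D,9.00): a=4.7681, h=8.7901
  candidates: C₊=(4.3298,8.9940) cross=58.898; C₋=(-0.0716,-8.0263) cross=-58.898
  mode - wants cross < 0 → take C=(-0.0716,-8.0263) (cross=-58.898)
ex = (C−B)/|BC| = (0.2415,-0.9704); ey = (0.9704,0.2415)
P = B + -0.86·ex + -1.05·ey = (-3.7138,2.2585)

-3.71 2.26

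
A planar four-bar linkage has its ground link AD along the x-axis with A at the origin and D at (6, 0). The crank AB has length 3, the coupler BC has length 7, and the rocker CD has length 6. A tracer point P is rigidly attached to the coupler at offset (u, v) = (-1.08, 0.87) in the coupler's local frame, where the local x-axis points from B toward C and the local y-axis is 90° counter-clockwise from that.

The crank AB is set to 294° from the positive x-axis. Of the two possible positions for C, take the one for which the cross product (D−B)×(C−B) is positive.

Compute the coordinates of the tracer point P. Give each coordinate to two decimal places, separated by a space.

0.27 -3.75

A=(0,0), D=(6.00,0)
B = A + 3.00·(cos294°, sin294°) = (1.2202, -2.7406)
|BD| = 5.5098
circle(B,7.00) ∩ circle(D,6.00): a=3.9346, h=5.7895
  candidates: C₊=(1.7537,4.2390) cross=31.899; C₋=(7.5133,-5.8060) cross=-31.899
  mode + wants cross > 0 → take C=(1.7537,4.2390) (cross=31.899)
ex = (C−B)/|BC| = (0.0762,0.9971); ey = (-0.9971,0.0762)
P = B + -1.08·ex + 0.87·ey = (0.2704,-3.7512)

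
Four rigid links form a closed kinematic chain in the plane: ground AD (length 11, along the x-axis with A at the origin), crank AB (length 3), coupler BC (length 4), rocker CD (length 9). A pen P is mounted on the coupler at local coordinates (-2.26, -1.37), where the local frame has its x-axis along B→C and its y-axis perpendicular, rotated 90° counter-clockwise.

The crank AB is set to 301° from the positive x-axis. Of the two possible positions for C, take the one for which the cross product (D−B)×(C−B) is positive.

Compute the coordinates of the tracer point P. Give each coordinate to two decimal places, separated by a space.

2.58 -5.00

A=(0,0), D=(11.00,0)
B = A + 3.00·(cos301°, sin301°) = (1.5451, -2.5715)
|BD| = 9.7983
circle(B,4.00) ∩ circle(D,9.00): a=1.5823, h=3.6737
  candidates: C₊=(2.1078,1.3887) cross=35.997; C₋=(4.0361,-5.7012) cross=-35.997
  mode + wants cross > 0 → take C=(2.1078,1.3887) (cross=35.997)
ex = (C−B)/|BC| = (0.1407,0.9901); ey = (-0.9901,0.1407)
P = B + -2.26·ex + -1.37·ey = (2.5836,-5.0017)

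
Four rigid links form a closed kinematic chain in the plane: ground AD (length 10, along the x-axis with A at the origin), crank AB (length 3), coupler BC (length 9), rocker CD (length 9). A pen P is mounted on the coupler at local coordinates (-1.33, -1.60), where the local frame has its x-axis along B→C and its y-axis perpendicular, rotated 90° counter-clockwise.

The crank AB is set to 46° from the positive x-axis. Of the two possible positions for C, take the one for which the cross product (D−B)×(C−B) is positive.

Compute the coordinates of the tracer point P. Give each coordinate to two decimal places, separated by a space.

A=(0,0), D=(10.00,0)
B = A + 3.00·(cos46°, sin46°) = (2.0840, 2.1580)
|BD| = 8.2049
circle(B,9.00) ∩ circle(D,9.00): a=4.1025, h=8.0106
  candidates: C₊=(8.1489,8.8076) cross=65.726; C₋=(3.9351,-6.6496) cross=-65.726
  mode + wants cross > 0 → take C=(8.1489,8.8076) (cross=65.726)
ex = (C−B)/|BC| = (0.6739,0.7388); ey = (-0.7388,0.6739)
P = B + -1.33·ex + -1.60·ey = (2.3699,0.0972)

2.37 0.10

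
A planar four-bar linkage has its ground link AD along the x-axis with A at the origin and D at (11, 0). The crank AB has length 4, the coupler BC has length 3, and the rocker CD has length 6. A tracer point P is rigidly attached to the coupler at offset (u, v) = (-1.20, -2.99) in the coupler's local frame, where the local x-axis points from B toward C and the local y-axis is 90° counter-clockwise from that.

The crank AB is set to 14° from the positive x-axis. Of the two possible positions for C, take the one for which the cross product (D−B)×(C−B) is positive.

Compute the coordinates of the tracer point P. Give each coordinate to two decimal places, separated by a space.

A=(0,0), D=(11.00,0)
B = A + 4.00·(cos14°, sin14°) = (3.8812, 0.9677)
|BD| = 7.1843
circle(B,3.00) ∩ circle(D,6.00): a=1.7130, h=2.4628
  candidates: C₊=(5.9103,3.1773) cross=17.694; C₋=(5.2469,-1.7034) cross=-17.694
  mode + wants cross > 0 → take C=(5.9103,3.1773) (cross=17.694)
ex = (C−B)/|BC| = (0.6764,0.7365); ey = (-0.7365,0.6764)
P = B + -1.20·ex + -2.99·ey = (5.2718,-1.9386)

5.27 -1.94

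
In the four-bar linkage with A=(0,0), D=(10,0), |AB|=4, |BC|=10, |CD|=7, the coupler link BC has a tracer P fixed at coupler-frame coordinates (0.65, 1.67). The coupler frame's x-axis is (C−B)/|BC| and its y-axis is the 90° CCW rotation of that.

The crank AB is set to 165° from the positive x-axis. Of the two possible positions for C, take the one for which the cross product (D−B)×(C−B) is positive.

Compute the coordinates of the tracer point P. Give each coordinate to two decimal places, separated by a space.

A=(0,0), D=(10.00,0)
B = A + 4.00·(cos165°, sin165°) = (-3.8637, 1.0353)
|BD| = 13.9023
circle(B,10.00) ∩ circle(D,7.00): a=8.7854, h=4.7767
  candidates: C₊=(5.2530,5.1445) cross=66.407; C₋=(4.5416,-4.3824) cross=-66.407
  mode + wants cross > 0 → take C=(5.2530,5.1445) (cross=66.407)
ex = (C−B)/|BC| = (0.9117,0.4109); ey = (-0.4109,0.9117)
P = B + 0.65·ex + 1.67·ey = (-3.9574,2.8249)

-3.96 2.82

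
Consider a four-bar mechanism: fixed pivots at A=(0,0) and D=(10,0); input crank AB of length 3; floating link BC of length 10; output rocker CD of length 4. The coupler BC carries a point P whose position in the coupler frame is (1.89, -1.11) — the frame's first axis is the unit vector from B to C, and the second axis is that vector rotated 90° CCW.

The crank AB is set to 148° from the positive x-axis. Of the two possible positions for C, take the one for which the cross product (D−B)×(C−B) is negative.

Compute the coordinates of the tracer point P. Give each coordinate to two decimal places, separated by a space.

A=(0,0), D=(10.00,0)
B = A + 3.00·(cos148°, sin148°) = (-2.5441, 1.5898)
|BD| = 12.6445
circle(B,10.00) ∩ circle(D,4.00): a=9.6438, h=2.6450
  candidates: C₊=(7.3557,3.0013) cross=33.445; C₋=(6.6906,-2.2468) cross=-33.445
  mode - wants cross < 0 → take C=(6.6906,-2.2468) (cross=-33.445)
ex = (C−B)/|BC| = (0.9235,-0.3837); ey = (0.3837,0.9235)
P = B + 1.89·ex + -1.11·ey = (-1.2246,-0.1604)

-1.22 -0.16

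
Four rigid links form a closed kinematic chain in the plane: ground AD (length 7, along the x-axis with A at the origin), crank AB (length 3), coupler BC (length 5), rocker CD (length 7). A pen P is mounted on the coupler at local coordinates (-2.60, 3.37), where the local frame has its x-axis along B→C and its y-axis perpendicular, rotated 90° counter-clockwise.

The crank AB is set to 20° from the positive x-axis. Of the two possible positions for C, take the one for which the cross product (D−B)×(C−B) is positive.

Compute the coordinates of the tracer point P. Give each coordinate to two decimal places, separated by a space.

-0.82 -1.18

A=(0,0), D=(7.00,0)
B = A + 3.00·(cos20°, sin20°) = (2.8191, 1.0261)
|BD| = 4.3050
circle(B,5.00) ∩ circle(D,7.00): a=-0.6350, h=4.9595
  candidates: C₊=(3.3845,5.9940) cross=21.351; C₋=(1.0203,-3.6392) cross=-21.351
  mode + wants cross > 0 → take C=(3.3845,5.9940) (cross=21.351)
ex = (C−B)/|BC| = (0.1131,0.9936); ey = (-0.9936,0.1131)
P = B + -2.60·ex + 3.37·ey = (-0.8233,-1.1762)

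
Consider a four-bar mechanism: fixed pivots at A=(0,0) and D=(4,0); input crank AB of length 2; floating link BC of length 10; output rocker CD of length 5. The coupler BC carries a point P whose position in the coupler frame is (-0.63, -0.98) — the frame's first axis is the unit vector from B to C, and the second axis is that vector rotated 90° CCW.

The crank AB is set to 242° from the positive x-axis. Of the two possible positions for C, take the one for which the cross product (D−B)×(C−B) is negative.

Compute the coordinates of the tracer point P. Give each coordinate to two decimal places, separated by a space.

A=(0,0), D=(4.00,0)
B = A + 2.00·(cos242°, sin242°) = (-0.9389, -1.7659)
|BD| = 5.2451
circle(B,10.00) ∩ circle(D,5.00): a=9.7720, h=2.1230
  candidates: C₊=(7.5479,3.5232) cross=11.136; C₋=(8.9774,-0.4750) cross=-11.136
  mode - wants cross < 0 → take C=(8.9774,-0.4750) (cross=-11.136)
ex = (C−B)/|BC| = (0.9916,0.1291); ey = (-0.1291,0.9916)
P = B + -0.63·ex + -0.98·ey = (-1.4372,-2.8190)

-1.44 -2.82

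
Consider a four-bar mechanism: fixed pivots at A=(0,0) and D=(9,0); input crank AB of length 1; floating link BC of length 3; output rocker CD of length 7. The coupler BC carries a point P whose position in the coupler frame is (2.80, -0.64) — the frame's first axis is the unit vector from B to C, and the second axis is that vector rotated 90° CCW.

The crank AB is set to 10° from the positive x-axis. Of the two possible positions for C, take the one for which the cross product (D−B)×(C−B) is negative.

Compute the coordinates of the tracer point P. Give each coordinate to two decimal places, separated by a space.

1.79 -2.58

A=(0,0), D=(9.00,0)
B = A + 1.00·(cos10°, sin10°) = (0.9848, 0.1736)
|BD| = 8.0171
circle(B,3.00) ∩ circle(D,7.00): a=1.5139, h=2.5900
  candidates: C₊=(2.5544,2.7303) cross=20.764; C₋=(2.4422,-2.4486) cross=-20.764
  mode - wants cross < 0 → take C=(2.4422,-2.4486) (cross=-20.764)
ex = (C−B)/|BC| = (0.4858,-0.8741); ey = (0.8741,0.4858)
P = B + 2.80·ex + -0.64·ey = (1.7856,-2.5847)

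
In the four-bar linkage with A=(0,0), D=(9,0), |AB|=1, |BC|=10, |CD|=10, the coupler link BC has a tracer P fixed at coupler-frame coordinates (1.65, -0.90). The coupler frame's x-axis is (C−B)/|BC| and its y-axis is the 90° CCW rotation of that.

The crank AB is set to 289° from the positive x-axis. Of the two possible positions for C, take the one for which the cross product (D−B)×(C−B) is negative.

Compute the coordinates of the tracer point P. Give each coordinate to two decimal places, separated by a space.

A=(0,0), D=(9.00,0)
B = A + 1.00·(cos289°, sin289°) = (0.3256, -0.9455)
|BD| = 8.7258
circle(B,10.00) ∩ circle(D,10.00): a=4.3629, h=8.9981
  candidates: C₊=(3.6878,8.4723) cross=78.515; C₋=(5.6378,-9.4178) cross=-78.515
  mode - wants cross < 0 → take C=(5.6378,-9.4178) (cross=-78.515)
ex = (C−B)/|BC| = (0.5312,-0.8472); ey = (0.8472,0.5312)
P = B + 1.65·ex + -0.90·ey = (0.4396,-2.8216)

0.44 -2.82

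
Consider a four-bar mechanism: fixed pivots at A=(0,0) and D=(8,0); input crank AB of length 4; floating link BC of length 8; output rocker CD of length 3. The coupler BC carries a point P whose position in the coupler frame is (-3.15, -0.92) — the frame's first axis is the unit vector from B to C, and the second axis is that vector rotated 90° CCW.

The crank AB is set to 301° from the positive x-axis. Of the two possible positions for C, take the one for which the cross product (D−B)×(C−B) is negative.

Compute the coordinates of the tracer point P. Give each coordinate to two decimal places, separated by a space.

-0.92 -4.80

A=(0,0), D=(8.00,0)
B = A + 4.00·(cos301°, sin301°) = (2.0602, -3.4287)
|BD| = 6.8584
circle(B,8.00) ∩ circle(D,3.00): a=7.4389, h=2.9433
  candidates: C₊=(7.0313,2.8393) cross=20.186; C₋=(9.9742,-2.2589) cross=-20.186
  mode - wants cross < 0 → take C=(9.9742,-2.2589) (cross=-20.186)
ex = (C−B)/|BC| = (0.9893,0.1462); ey = (-0.1462,0.9893)
P = B + -3.15·ex + -0.92·ey = (-0.9215,-4.7994)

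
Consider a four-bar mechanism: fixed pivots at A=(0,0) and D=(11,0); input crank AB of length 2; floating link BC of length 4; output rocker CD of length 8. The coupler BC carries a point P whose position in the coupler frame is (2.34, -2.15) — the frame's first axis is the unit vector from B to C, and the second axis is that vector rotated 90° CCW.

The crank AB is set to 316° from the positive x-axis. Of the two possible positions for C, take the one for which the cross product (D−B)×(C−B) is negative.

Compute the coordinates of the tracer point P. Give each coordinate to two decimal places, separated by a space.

A=(0,0), D=(11.00,0)
B = A + 2.00·(cos316°, sin316°) = (1.4387, -1.3893)
|BD| = 9.6617
circle(B,4.00) ∩ circle(D,8.00): a=2.3468, h=3.2392
  candidates: C₊=(3.2953,2.1537) cross=31.296; C₋=(4.2269,-4.2574) cross=-31.296
  mode - wants cross < 0 → take C=(4.2269,-4.2574) (cross=-31.296)
ex = (C−B)/|BC| = (0.6971,-0.7170); ey = (0.7170,0.6971)
P = B + 2.34·ex + -2.15·ey = (1.5282,-4.5658)

1.53 -4.57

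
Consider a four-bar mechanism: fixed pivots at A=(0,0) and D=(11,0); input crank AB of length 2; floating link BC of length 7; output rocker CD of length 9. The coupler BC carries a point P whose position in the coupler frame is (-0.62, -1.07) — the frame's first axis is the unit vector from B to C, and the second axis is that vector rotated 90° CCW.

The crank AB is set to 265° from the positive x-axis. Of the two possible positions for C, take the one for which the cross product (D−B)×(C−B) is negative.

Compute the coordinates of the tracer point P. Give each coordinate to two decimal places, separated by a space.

A=(0,0), D=(11.00,0)
B = A + 2.00·(cos265°, sin265°) = (-0.1743, -1.9924)
|BD| = 11.3505
circle(B,7.00) ∩ circle(D,9.00): a=4.2656, h=5.5502
  candidates: C₊=(3.0509,4.2204) cross=62.997; C₋=(4.9993,-6.7076) cross=-62.997
  mode - wants cross < 0 → take C=(4.9993,-6.7076) (cross=-62.997)
ex = (C−B)/|BC| = (0.7391,-0.6736); ey = (0.6736,0.7391)
P = B + -0.62·ex + -1.07·ey = (-1.3533,-2.3656)

-1.35 -2.37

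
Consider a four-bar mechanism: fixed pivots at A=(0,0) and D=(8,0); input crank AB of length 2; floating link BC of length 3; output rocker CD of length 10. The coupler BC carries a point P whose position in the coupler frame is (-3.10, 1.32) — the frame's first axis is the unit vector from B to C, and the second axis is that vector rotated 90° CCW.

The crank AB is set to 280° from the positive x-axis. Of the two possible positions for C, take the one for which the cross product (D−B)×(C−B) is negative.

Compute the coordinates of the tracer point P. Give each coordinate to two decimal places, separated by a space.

A=(0,0), D=(8.00,0)
B = A + 2.00·(cos280°, sin280°) = (0.3473, -1.9696)
|BD| = 7.9021
circle(B,3.00) ∩ circle(D,10.00): a=-1.8069, h=2.3948
  candidates: C₊=(-1.9995,-0.1008) cross=18.924; C₋=(-0.8057,-4.7392) cross=-18.924
  mode - wants cross < 0 → take C=(-0.8057,-4.7392) (cross=-18.924)
ex = (C−B)/|BC| = (-0.3843,-0.9232); ey = (0.9232,-0.3843)
P = B + -3.10·ex + 1.32·ey = (2.7573,0.3850)

2.76 0.38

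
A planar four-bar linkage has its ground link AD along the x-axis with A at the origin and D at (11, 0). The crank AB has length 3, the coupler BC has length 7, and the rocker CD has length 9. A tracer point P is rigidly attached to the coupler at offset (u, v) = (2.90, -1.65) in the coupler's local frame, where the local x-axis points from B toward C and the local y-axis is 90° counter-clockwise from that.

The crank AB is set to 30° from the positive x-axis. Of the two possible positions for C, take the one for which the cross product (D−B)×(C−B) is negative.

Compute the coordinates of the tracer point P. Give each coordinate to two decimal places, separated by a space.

A=(0,0), D=(11.00,0)
B = A + 3.00·(cos30°, sin30°) = (2.5981, 1.5000)
|BD| = 8.5348
circle(B,7.00) ∩ circle(D,9.00): a=2.3927, h=6.5784
  candidates: C₊=(6.1097,7.5555) cross=56.145; C₋=(3.7974,-5.3965) cross=-56.145
  mode - wants cross < 0 → take C=(3.7974,-5.3965) (cross=-56.145)
ex = (C−B)/|BC| = (0.1713,-0.9852); ey = (0.9852,0.1713)
P = B + 2.90·ex + -1.65·ey = (1.4693,-1.6398)

1.47 -1.64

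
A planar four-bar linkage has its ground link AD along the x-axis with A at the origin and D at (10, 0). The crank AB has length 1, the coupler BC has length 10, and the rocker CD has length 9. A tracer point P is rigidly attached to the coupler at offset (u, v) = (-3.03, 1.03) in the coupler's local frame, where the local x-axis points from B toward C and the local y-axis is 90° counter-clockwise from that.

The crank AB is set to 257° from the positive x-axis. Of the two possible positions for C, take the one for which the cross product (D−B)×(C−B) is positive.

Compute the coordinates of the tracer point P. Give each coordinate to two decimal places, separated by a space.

-2.70 -3.00

A=(0,0), D=(10.00,0)
B = A + 1.00·(cos257°, sin257°) = (-0.2250, -0.9744)
|BD| = 10.2713
circle(B,10.00) ∩ circle(D,9.00): a=6.0605, h=7.9542
  candidates: C₊=(5.0537,7.5189) cross=81.700; C₋=(6.5628,-8.3178) cross=-81.700
  mode + wants cross > 0 → take C=(5.0537,7.5189) (cross=81.700)
ex = (C−B)/|BC| = (0.5279,0.8493); ey = (-0.8493,0.5279)
P = B + -3.03·ex + 1.03·ey = (-2.6992,-3.0041)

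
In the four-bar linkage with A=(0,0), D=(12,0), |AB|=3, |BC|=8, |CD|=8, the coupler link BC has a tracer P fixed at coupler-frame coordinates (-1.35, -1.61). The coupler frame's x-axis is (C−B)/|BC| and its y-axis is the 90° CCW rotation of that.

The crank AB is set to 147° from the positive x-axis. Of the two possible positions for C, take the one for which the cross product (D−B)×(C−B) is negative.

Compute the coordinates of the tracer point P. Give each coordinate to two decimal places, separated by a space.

A=(0,0), D=(12.00,0)
B = A + 3.00·(cos147°, sin147°) = (-2.5160, 1.6339)
|BD| = 14.6077
circle(B,8.00) ∩ circle(D,8.00): a=7.3038, h=3.2640
  candidates: C₊=(5.1071,4.0605) cross=47.680; C₋=(4.3769,-2.4266) cross=-47.680
  mode - wants cross < 0 → take C=(4.3769,-2.4266) (cross=-47.680)
ex = (C−B)/|BC| = (0.8616,-0.5076); ey = (0.5076,0.8616)
P = B + -1.35·ex + -1.61·ey = (-4.4964,0.9319)

-4.50 0.93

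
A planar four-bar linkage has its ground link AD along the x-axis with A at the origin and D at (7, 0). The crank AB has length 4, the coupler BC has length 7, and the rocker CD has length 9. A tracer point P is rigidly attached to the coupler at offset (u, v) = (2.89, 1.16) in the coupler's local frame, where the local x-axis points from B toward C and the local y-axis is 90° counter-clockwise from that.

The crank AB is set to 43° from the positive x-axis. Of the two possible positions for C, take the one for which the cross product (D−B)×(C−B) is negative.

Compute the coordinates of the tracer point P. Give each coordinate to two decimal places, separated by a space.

A=(0,0), D=(7.00,0)
B = A + 4.00·(cos43°, sin43°) = (2.9254, 2.7280)
|BD| = 4.9035
circle(B,7.00) ∩ circle(D,9.00): a=-0.8112, h=6.9528
  candidates: C₊=(6.1194,8.9568) cross=34.093; C₋=(-1.6168,-2.5982) cross=-34.093
  mode - wants cross < 0 → take C=(-1.6168,-2.5982) (cross=-34.093)
ex = (C−B)/|BC| = (-0.6489,-0.7609); ey = (0.7609,-0.6489)
P = B + 2.89·ex + 1.16·ey = (1.9327,-0.2237)

1.93 -0.22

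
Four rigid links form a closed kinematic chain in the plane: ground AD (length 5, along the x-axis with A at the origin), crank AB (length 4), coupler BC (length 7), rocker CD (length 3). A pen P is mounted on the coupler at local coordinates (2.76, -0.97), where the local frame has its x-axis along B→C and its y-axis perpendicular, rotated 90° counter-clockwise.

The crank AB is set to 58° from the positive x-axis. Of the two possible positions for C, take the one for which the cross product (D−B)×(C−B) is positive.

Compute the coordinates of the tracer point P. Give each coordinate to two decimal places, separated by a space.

3.89 1.06

A=(0,0), D=(5.00,0)
B = A + 4.00·(cos58°, sin58°) = (2.1197, 3.3922)
|BD| = 4.4501
circle(B,7.00) ∩ circle(D,3.00): a=6.7193, h=1.9623
  candidates: C₊=(7.9646,-0.4597) cross=8.732; C₋=(4.9730,-2.9999) cross=-8.732
  mode + wants cross > 0 → take C=(7.9646,-0.4597) (cross=8.732)
ex = (C−B)/|BC| = (0.8350,-0.5503); ey = (0.5503,0.8350)
P = B + 2.76·ex + -0.97·ey = (3.8905,1.0635)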